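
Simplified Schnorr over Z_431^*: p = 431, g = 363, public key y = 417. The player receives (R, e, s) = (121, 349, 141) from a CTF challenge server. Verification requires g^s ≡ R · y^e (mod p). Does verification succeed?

g^s mod p:
Squares mod 431: 363^1≡363, 363^2≡314, 363^4≡328, 363^8≡265, 363^16≡403, 363^32≡353, 363^64≡50, 363^128≡345
141 = 128 + 8 + 4 + 1, so 363^141 ≡ 345·265·328·363 ≡ 121 (mod 431)
R · y^e mod p:
Squares mod 431: 417^1≡417, 417^2≡196, 417^4≡57, 417^8≡232, 417^16≡380, 417^32≡15, 417^64≡225, 417^128≡198, 417^256≡414
349 = 256 + 64 + 16 + 8 + 4 + 1, so 417^349 ≡ 414·225·380·232·57·417 ≡ 164 (mod 431)
121·164 = 19844 ≡ 18 (mod 431)
121 ≠ 18; the check fails.

fails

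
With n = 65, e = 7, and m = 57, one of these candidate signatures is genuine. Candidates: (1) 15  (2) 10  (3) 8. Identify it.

Candidate 1: Squares mod 65: 15^1≡15, 15^2≡30, 15^4≡55; 7 = 4 + 2 + 1, so 15^7 ≡ 55·30·15 ≡ 50 (mod 65)
Candidate 2: Squares mod 65: 10^1≡10, 10^2≡35, 10^4≡55; 7 = 4 + 2 + 1, so 10^7 ≡ 55·35·10 ≡ 10 (mod 65)
Candidate 3: Squares mod 65: 8^1≡8, 8^2≡64, 8^4≡1; 7 = 4 + 2 + 1, so 8^7 ≡ 1·64·8 ≡ 57 (mod 65)
  → matches m = 57

3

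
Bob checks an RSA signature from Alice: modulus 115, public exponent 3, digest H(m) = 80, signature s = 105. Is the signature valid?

s^2 ≡ 105^2 = 11025 ≡ 100
3 = 2 + 1, so s^3 ≡ 100·105 ≡ 35 (mod 115)
s^3 mod 115 = 35, but H(m) = 80.

invalid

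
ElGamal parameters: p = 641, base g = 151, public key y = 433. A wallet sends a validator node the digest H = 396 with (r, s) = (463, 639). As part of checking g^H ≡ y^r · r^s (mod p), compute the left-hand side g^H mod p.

493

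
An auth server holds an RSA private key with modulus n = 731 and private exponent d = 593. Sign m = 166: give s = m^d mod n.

Squares mod 731: m^1≡166, m^2≡509, m^4≡307, m^8≡681, m^16≡307, m^32≡681, m^64≡307, m^128≡681, m^256≡307, m^512≡681
593 = 512 + 64 + 16 + 1, so m^593 ≡ 681·307·307·166 ≡ 523 (mod 731)

523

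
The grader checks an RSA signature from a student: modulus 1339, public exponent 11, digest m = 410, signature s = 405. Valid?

yes

s^2 ≡ 405^2 = 164025 ≡ 667
s^4 ≡ 667^2 = 444889 ≡ 341
s^8 ≡ 341^2 = 116281 ≡ 1127
11 = 8 + 2 + 1, so s^11 ≡ 1127·667·405 ≡ 410 (mod 1339)
s^11 mod 1339 = 410 matches m.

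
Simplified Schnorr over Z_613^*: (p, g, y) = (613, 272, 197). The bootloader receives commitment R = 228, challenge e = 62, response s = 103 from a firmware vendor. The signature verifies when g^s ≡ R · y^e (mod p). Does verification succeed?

g^s mod p:
272^2 = 73984 ≡ 424
272^4 ≡ 424^2 = 179776 ≡ 167
272^8 ≡ 167^2 = 27889 ≡ 304
272^16 ≡ 304^2 = 92416 ≡ 466
272^32 ≡ 466^2 = 217156 ≡ 154
272^64 ≡ 154^2 = 23716 ≡ 422
103 = 64 + 32 + 4 + 2 + 1, so 272^103 ≡ 422·154·167·424·272 ≡ 516 (mod 613)
R · y^e mod p:
197^2 = 38809 ≡ 190
197^4 ≡ 190^2 = 36100 ≡ 546
197^8 ≡ 546^2 = 298116 ≡ 198
197^16 ≡ 198^2 = 39204 ≡ 585
197^32 ≡ 585^2 = 342225 ≡ 171
62 = 32 + 16 + 8 + 4 + 2, so 197^62 ≡ 171·585·198·546·190 ≡ 583 (mod 613)
228·583 = 132924 ≡ 516 (mod 613)
516 ≡ 516 (mod 613); signature holds.

passes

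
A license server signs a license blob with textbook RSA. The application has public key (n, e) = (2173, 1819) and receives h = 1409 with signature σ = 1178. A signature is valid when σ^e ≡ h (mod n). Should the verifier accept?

accept

Squares mod 2173: σ^1≡1178, σ^2≡1310, σ^4≡1603, σ^8≡1123, σ^16≡789, σ^32≡1043, σ^64≡1349, σ^128≡1000, σ^256≡420, σ^512≡387, σ^1024≡2005
1819 = 1024 + 512 + 256 + 16 + 8 + 2 + 1, so σ^1819 ≡ 2005·387·420·789·1123·1310·1178 ≡ 1409 (mod 2173)
σ^1819 mod 2173 = 1409 matches h.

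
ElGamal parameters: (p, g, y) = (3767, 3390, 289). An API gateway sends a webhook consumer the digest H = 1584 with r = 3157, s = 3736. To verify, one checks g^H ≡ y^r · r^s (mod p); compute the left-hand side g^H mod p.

3390^2 = 11492100 ≡ 2750
3390^4 ≡ 2750^2 = 7562500 ≡ 2131
3390^8 ≡ 2131^2 = 4541161 ≡ 1926
3390^16 ≡ 1926^2 = 3709476 ≡ 2748
3390^32 ≡ 2748^2 = 7551504 ≡ 2436
3390^64 ≡ 2436^2 = 5934096 ≡ 1071
3390^128 ≡ 1071^2 = 1147041 ≡ 1873
3390^256 ≡ 1873^2 = 3508129 ≡ 1052
3390^512 ≡ 1052^2 = 1106704 ≡ 2973
3390^1024 ≡ 2973^2 = 8838729 ≡ 1347
1584 = 1024 + 512 + 32 + 16, so 3390^1584 ≡ 1347·2973·2436·2748 ≡ 3419 (mod 3767)

3419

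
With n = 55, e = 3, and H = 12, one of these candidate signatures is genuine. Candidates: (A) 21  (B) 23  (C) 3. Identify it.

Candidate A: Squares mod 55: 21^1≡21, 21^2≡1; 3 = 2 + 1, so 21^3 ≡ 1·21 ≡ 21 (mod 55)
Candidate B: Squares mod 55: 23^1≡23, 23^2≡34; 3 = 2 + 1, so 23^3 ≡ 34·23 ≡ 12 (mod 55)
  → matches H = 12
Candidate C: Squares mod 55: 3^1≡3, 3^2≡9; 3 = 2 + 1, so 3^3 ≡ 9·3 ≡ 27 (mod 55)

B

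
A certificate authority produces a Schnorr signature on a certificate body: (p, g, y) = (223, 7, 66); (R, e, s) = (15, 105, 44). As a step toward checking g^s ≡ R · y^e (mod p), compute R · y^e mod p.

66^2 = 4356 ≡ 119
66^4 ≡ 119^2 = 14161 ≡ 112
66^8 ≡ 112^2 = 12544 ≡ 56
66^16 ≡ 56^2 = 3136 ≡ 14
66^32 ≡ 14^2 = 196
66^64 ≡ 196^2 = 38416 ≡ 60
105 = 64 + 32 + 8 + 1, so 66^105 ≡ 60·196·56·66 ≡ 30 (mod 223)
R · y^e ≡ 15·30 = 450 ≡ 4 (mod 223)

4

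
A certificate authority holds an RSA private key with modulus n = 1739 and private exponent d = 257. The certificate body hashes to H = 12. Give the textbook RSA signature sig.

1043

Squares mod 1739: H^1≡12, H^2≡144, H^4≡1607, H^8≡34, H^16≡1156, H^32≡784, H^64≡789, H^128≡1698, H^256≡1681
257 = 256 + 1, so H^257 ≡ 1681·12 ≡ 1043 (mod 1739)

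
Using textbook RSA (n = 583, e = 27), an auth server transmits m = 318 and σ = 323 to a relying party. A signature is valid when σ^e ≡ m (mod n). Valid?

Squares mod 583: σ^1≡323, σ^2≡555, σ^4≡201, σ^8≡174, σ^16≡543
27 = 16 + 8 + 2 + 1, so σ^27 ≡ 543·174·555·323 ≡ 313 (mod 583)
σ^27 mod 583 = 313, but m = 318.

no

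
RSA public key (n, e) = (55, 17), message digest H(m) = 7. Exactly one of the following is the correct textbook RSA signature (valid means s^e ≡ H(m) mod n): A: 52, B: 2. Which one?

B

Candidate A: Squares mod 55: 52^1≡52, 52^2≡9, 52^4≡26, 52^8≡16, 52^16≡36; 17 = 16 + 1, so 52^17 ≡ 36·52 ≡ 2 (mod 55)
Candidate B: Squares mod 55: 2^1≡2, 2^2≡4, 2^4≡16, 2^8≡36, 2^16≡31; 17 = 16 + 1, so 2^17 ≡ 31·2 ≡ 7 (mod 55)
  → matches H(m) = 7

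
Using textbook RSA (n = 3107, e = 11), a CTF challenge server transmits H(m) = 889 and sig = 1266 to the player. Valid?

sig^11 mod 3107 = 2218
sig^11 mod 3107 = 2218, but H(m) = 889.

no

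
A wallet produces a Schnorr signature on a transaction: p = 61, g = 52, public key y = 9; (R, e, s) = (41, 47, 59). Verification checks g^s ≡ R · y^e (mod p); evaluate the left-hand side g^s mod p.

27

52^59 mod 61 = 27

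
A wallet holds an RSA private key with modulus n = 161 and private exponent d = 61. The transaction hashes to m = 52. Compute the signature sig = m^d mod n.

m^61 mod 161 = 150

150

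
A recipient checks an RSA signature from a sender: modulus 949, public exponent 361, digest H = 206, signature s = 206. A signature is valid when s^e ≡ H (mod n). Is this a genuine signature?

genuine

s^2 ≡ 206^2 = 42436 ≡ 680
s^4 ≡ 680^2 = 462400 ≡ 237
s^8 ≡ 237^2 = 56169 ≡ 178
s^16 ≡ 178^2 = 31684 ≡ 367
s^32 ≡ 367^2 = 134689 ≡ 880
s^64 ≡ 880^2 = 774400 ≡ 16
s^128 ≡ 16^2 = 256
s^256 ≡ 256^2 = 65536 ≡ 55
361 = 256 + 64 + 32 + 8 + 1, so s^361 ≡ 55·16·880·178·206 ≡ 206 (mod 949)
s^361 mod 949 = 206 matches H.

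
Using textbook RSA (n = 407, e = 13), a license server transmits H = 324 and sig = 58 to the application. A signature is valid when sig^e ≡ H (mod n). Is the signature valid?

valid

Squares mod 407: sig^1≡58, sig^2≡108, sig^4≡268, sig^8≡192
13 = 8 + 4 + 1, so sig^13 ≡ 192·268·58 ≡ 324 (mod 407)
Since 324 equals the digest 324, verification succeeds.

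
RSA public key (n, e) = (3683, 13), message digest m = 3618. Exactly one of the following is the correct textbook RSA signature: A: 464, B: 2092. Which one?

Candidate A: 464^2 = 215296 ≡ 1682; 464^4 ≡ 1682^2 = 2829124 ≡ 580; 464^8 ≡ 580^2 = 336400 ≡ 1247; 13 = 8 + 4 + 1, so 464^13 ≡ 1247·580·464 ≡ 1363 (mod 3683)
Candidate B: 2092^2 = 4376464 ≡ 1060; 2092^4 ≡ 1060^2 = 1123600 ≡ 285; 2092^8 ≡ 285^2 = 81225 ≡ 199; 13 = 8 + 4 + 1, so 2092^13 ≡ 199·285·2092 ≡ 3618 (mod 3683)
  → matches m = 3618

B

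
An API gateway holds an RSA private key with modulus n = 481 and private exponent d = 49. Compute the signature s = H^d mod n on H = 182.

377

Squares mod 481: H^1≡182, H^2≡416, H^4≡377, H^8≡234, H^16≡403, H^32≡312
49 = 32 + 16 + 1, so H^49 ≡ 312·403·182 ≡ 377 (mod 481)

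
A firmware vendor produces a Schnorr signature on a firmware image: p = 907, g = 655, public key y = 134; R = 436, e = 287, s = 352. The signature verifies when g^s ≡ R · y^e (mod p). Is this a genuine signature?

g^s mod p:
655^352 mod 907 = 740
R · y^e mod p:
134^287 mod 907 = 383
436·383 = 166988 ≡ 100 (mod 907)
740 ≠ 100; the check fails.

forged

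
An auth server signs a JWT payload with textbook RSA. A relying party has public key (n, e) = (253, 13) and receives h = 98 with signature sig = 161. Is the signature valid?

invalid

sig^2 ≡ 161^2 = 25921 ≡ 115
sig^4 ≡ 115^2 = 13225 ≡ 69
sig^8 ≡ 69^2 = 4761 ≡ 207
13 = 8 + 4 + 1, so sig^13 ≡ 207·69·161 ≡ 46 (mod 253)
sig^13 mod 253 = 46, but h = 98.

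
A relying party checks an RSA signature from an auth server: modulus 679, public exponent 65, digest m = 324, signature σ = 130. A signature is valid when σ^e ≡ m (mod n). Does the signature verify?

verifies

σ^2 ≡ 130^2 = 16900 ≡ 604
σ^4 ≡ 604^2 = 364816 ≡ 193
σ^8 ≡ 193^2 = 37249 ≡ 583
σ^16 ≡ 583^2 = 339889 ≡ 389
σ^32 ≡ 389^2 = 151321 ≡ 583
σ^64 ≡ 583^2 = 339889 ≡ 389
65 = 64 + 1, so σ^65 ≡ 389·130 ≡ 324 (mod 679)
Since 324 equals the digest 324, verification succeeds.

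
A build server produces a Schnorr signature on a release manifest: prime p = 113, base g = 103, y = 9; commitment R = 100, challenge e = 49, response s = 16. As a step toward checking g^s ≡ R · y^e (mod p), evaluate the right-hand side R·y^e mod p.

106

9^2 = 81
9^4 ≡ 81^2 = 6561 ≡ 7
9^8 ≡ 7^2 = 49
9^16 ≡ 49^2 = 2401 ≡ 28
9^32 ≡ 28^2 = 784 ≡ 106
49 = 32 + 16 + 1, so 9^49 ≡ 106·28·9 ≡ 44 (mod 113)
R · y^e ≡ 100·44 = 4400 ≡ 106 (mod 113)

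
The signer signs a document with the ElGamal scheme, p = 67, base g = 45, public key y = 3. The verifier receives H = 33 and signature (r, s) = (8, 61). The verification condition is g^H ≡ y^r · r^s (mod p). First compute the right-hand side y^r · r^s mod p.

Squares mod 67: 3^1≡3, 3^2≡9, 3^4≡14, 3^8≡62
3^8 ≡ 62 (mod 67)
Squares mod 67: 8^1≡8, 8^2≡64, 8^4≡9, 8^8≡14, 8^16≡62, 8^32≡25
61 = 32 + 16 + 8 + 4 + 1, so 8^61 ≡ 25·62·14·9·8 ≡ 27 (mod 67)
y^r · r^s ≡ 62·27 = 1674 ≡ 66 (mod 67)

66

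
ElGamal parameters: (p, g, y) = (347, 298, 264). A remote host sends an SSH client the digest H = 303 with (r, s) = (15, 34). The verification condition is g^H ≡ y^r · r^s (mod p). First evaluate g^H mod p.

198

298^303 mod 347 = 198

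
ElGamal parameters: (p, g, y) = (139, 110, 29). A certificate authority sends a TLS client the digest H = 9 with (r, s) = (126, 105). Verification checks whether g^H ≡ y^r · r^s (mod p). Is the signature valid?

invalid

Left side g^H mod p:
110^2 = 12100 ≡ 7
110^4 ≡ 7^2 = 49
110^8 ≡ 49^2 = 2401 ≡ 38
9 = 8 + 1, so 110^9 ≡ 38·110 ≡ 10 (mod 139)
Right side y^r · r^s mod p:
29^2 = 841 ≡ 7
29^4 ≡ 7^2 = 49
29^8 ≡ 49^2 = 2401 ≡ 38
29^16 ≡ 38^2 = 1444 ≡ 54
29^32 ≡ 54^2 = 2916 ≡ 136
29^64 ≡ 136^2 = 18496 ≡ 9
126 = 64 + 32 + 16 + 8 + 4 + 2, so 29^126 ≡ 9·136·54·38·49·7 ≡ 91 (mod 139)
126^2 = 15876 ≡ 30
126^4 ≡ 30^2 = 900 ≡ 66
126^8 ≡ 66^2 = 4356 ≡ 47
126^16 ≡ 47^2 = 2209 ≡ 124
126^32 ≡ 124^2 = 15376 ≡ 86
126^64 ≡ 86^2 = 7396 ≡ 29
105 = 64 + 32 + 8 + 1, so 126^105 ≡ 29·86·47·126 ≡ 23 (mod 139)
91·23 = 2093 ≡ 8 (mod 139)
10 ≠ 8, so verification fails.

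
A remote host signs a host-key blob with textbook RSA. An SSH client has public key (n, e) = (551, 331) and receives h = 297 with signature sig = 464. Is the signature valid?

sig^331 mod 551 = 464
sig^331 mod 551 = 464, but h = 297.

invalid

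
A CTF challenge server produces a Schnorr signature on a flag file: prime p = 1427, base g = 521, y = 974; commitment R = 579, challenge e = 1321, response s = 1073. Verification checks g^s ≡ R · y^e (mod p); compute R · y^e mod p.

Squares mod 1427: 974^1≡974, 974^2≡1148, 974^4≡783, 974^8≡906, 974^16≡311, 974^32≡1112, 974^64≡762, 974^128≡1282, 974^256≡1047, 974^512≡273, 974^1024≡325
1321 = 1024 + 256 + 32 + 8 + 1, so 974^1321 ≡ 325·1047·1112·906·974 ≡ 1077 (mod 1427)
R · y^e ≡ 579·1077 = 623583 ≡ 1411 (mod 1427)

1411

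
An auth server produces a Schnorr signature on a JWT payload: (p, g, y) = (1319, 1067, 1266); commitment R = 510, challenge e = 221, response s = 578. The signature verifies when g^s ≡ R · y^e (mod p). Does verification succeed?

g^s mod p:
1067^2 = 1138489 ≡ 192
1067^4 ≡ 192^2 = 36864 ≡ 1251
1067^8 ≡ 1251^2 = 1565001 ≡ 667
1067^16 ≡ 667^2 = 444889 ≡ 386
1067^32 ≡ 386^2 = 148996 ≡ 1268
1067^64 ≡ 1268^2 = 1607824 ≡ 1282
1067^128 ≡ 1282^2 = 1643524 ≡ 50
1067^256 ≡ 50^2 = 2500 ≡ 1181
1067^512 ≡ 1181^2 = 1394761 ≡ 578
578 = 512 + 64 + 2, so 1067^578 ≡ 578·1282·192 ≡ 1254 (mod 1319)
R · y^e mod p:
1266^2 = 1602756 ≡ 171
1266^4 ≡ 171^2 = 29241 ≡ 223
1266^8 ≡ 223^2 = 49729 ≡ 926
1266^16 ≡ 926^2 = 857476 ≡ 126
1266^32 ≡ 126^2 = 15876 ≡ 48
1266^64 ≡ 48^2 = 2304 ≡ 985
1266^128 ≡ 985^2 = 970225 ≡ 760
221 = 128 + 64 + 16 + 8 + 4 + 1, so 1266^221 ≡ 760·985·126·926·223·1266 ≡ 407 (mod 1319)
510·407 = 207570 ≡ 487 (mod 1319)
1254 ≠ 487; the check fails.

fails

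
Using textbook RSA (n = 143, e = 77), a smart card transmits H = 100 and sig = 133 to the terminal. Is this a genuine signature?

genuine

sig^77 mod 143 = 100
Since 100 equals the digest 100, verification succeeds.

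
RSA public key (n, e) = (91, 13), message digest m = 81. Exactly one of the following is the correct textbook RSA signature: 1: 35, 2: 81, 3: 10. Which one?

Candidate 1: Squares mod 91: 35^1≡35, 35^2≡42, 35^4≡35, 35^8≡42; 13 = 8 + 4 + 1, so 35^13 ≡ 42·35·35 ≡ 35 (mod 91)
Candidate 2: Squares mod 91: 81^1≡81, 81^2≡9, 81^4≡81, 81^8≡9; 13 = 8 + 4 + 1, so 81^13 ≡ 9·81·81 ≡ 81 (mod 91)
  → matches m = 81
Candidate 3: Squares mod 91: 10^1≡10, 10^2≡9, 10^4≡81, 10^8≡9; 13 = 8 + 4 + 1, so 10^13 ≡ 9·81·10 ≡ 10 (mod 91)

2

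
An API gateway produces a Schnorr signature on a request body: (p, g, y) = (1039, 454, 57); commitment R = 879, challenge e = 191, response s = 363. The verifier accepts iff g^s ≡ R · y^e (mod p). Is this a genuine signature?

g^s mod p:
454^2 = 206116 ≡ 394
454^4 ≡ 394^2 = 155236 ≡ 425
454^8 ≡ 425^2 = 180625 ≡ 878
454^16 ≡ 878^2 = 770884 ≡ 985
454^32 ≡ 985^2 = 970225 ≡ 838
454^64 ≡ 838^2 = 702244 ≡ 919
454^128 ≡ 919^2 = 844561 ≡ 893
454^256 ≡ 893^2 = 797449 ≡ 536
363 = 256 + 64 + 32 + 8 + 2 + 1, so 454^363 ≡ 536·919·838·878·394·454 ≡ 616 (mod 1039)
R · y^e mod p:
57^2 = 3249 ≡ 132
57^4 ≡ 132^2 = 17424 ≡ 800
57^8 ≡ 800^2 = 640000 ≡ 1015
57^16 ≡ 1015^2 = 1030225 ≡ 576
57^32 ≡ 576^2 = 331776 ≡ 335
57^64 ≡ 335^2 = 112225 ≡ 13
57^128 ≡ 13^2 = 169
191 = 128 + 32 + 16 + 8 + 4 + 2 + 1, so 57^191 ≡ 169·335·576·1015·800·132·57 ≡ 75 (mod 1039)
879·75 = 65925 ≡ 468 (mod 1039)
616 ≠ 468; the check fails.

forged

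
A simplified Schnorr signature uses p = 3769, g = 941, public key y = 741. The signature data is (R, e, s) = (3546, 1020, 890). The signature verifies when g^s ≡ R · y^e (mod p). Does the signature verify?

does not verify

g^s mod p:
941^2 = 885481 ≡ 3535
941^4 ≡ 3535^2 = 12496225 ≡ 1990
941^8 ≡ 1990^2 = 3960100 ≡ 2650
941^16 ≡ 2650^2 = 7022500 ≡ 853
941^32 ≡ 853^2 = 727609 ≡ 192
941^64 ≡ 192^2 = 36864 ≡ 2943
941^128 ≡ 2943^2 = 8661249 ≡ 87
941^256 ≡ 87^2 = 7569 ≡ 31
941^512 ≡ 31^2 = 961
890 = 512 + 256 + 64 + 32 + 16 + 8 + 2, so 941^890 ≡ 961·31·2943·192·853·2650·3535 ≡ 2486 (mod 3769)
R · y^e mod p:
741^2 = 549081 ≡ 2576
741^4 ≡ 2576^2 = 6635776 ≡ 2336
741^8 ≡ 2336^2 = 5456896 ≡ 3153
741^16 ≡ 3153^2 = 9941409 ≡ 2556
741^32 ≡ 2556^2 = 6533136 ≡ 1459
741^64 ≡ 1459^2 = 2128681 ≡ 2965
741^128 ≡ 2965^2 = 8791225 ≡ 1917
741^256 ≡ 1917^2 = 3674889 ≡ 114
741^512 ≡ 114^2 = 12996 ≡ 1689
1020 = 512 + 256 + 128 + 64 + 32 + 16 + 8 + 4, so 741^1020 ≡ 1689·114·1917·2965·1459·2556·3153·2336 ≡ 45 (mod 3769)
3546·45 = 159570 ≡ 1272 (mod 3769)
2486 ≠ 1272; the check fails.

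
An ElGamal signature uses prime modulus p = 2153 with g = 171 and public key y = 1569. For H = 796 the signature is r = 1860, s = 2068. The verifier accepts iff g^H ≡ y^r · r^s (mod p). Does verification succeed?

Left side g^H mod p:
171^2 = 29241 ≡ 1252
171^4 ≡ 1252^2 = 1567504 ≡ 120
171^8 ≡ 120^2 = 14400 ≡ 1482
171^16 ≡ 1482^2 = 2196324 ≡ 264
171^32 ≡ 264^2 = 69696 ≡ 800
171^64 ≡ 800^2 = 640000 ≡ 559
171^128 ≡ 559^2 = 312481 ≡ 296
171^256 ≡ 296^2 = 87616 ≡ 1496
171^512 ≡ 1496^2 = 2238016 ≡ 1049
796 = 512 + 256 + 16 + 8 + 4, so 171^796 ≡ 1049·1496·264·1482·120 ≡ 2035 (mod 2153)
Right side y^r · r^s mod p:
1569^2 = 2461761 ≡ 882
1569^4 ≡ 882^2 = 777924 ≡ 691
1569^8 ≡ 691^2 = 477481 ≡ 1668
1569^16 ≡ 1668^2 = 2782224 ≡ 548
1569^32 ≡ 548^2 = 300304 ≡ 1037
1569^64 ≡ 1037^2 = 1075369 ≡ 1022
1569^128 ≡ 1022^2 = 1044484 ≡ 279
1569^256 ≡ 279^2 = 77841 ≡ 333
1569^512 ≡ 333^2 = 110889 ≡ 1086
1569^1024 ≡ 1086^2 = 1179396 ≡ 1705
1860 = 1024 + 512 + 256 + 64 + 4, so 1569^1860 ≡ 1705·1086·333·1022·691 ≡ 433 (mod 2153)
1860^2 = 3459600 ≡ 1882
1860^4 ≡ 1882^2 = 3541924 ≡ 239
1860^8 ≡ 239^2 = 57121 ≡ 1143
1860^16 ≡ 1143^2 = 1306449 ≡ 1731
1860^32 ≡ 1731^2 = 2996361 ≡ 1538
1860^64 ≡ 1538^2 = 2365444 ≡ 1450
1860^128 ≡ 1450^2 = 2102500 ≡ 1172
1860^256 ≡ 1172^2 = 1373584 ≡ 2123
1860^512 ≡ 2123^2 = 4507129 ≡ 900
1860^1024 ≡ 900^2 = 810000 ≡ 472
1860^2048 ≡ 472^2 = 222784 ≡ 1025
2068 = 2048 + 16 + 4, so 1860^2068 ≡ 1025·1731·239 ≡ 1151 (mod 2153)
433·1151 = 498383 ≡ 1040 (mod 2153)
2035 ≠ 1040, so verification fails.

fails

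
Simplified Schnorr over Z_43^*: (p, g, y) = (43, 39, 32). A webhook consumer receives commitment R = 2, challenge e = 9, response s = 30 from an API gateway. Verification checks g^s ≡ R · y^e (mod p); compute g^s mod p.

39^2 = 1521 ≡ 16
39^4 ≡ 16^2 = 256 ≡ 41
39^8 ≡ 41^2 = 1681 ≡ 4
39^16 ≡ 4^2 = 16
30 = 16 + 8 + 4 + 2, so 39^30 ≡ 16·4·41·16 ≡ 16 (mod 43)

16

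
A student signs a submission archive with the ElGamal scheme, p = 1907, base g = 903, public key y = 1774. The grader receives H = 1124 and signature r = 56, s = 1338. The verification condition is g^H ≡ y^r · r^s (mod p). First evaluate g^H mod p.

695

903^1124 mod 1907 = 695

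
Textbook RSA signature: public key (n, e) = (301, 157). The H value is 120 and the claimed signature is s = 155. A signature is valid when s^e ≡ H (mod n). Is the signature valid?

s^2 ≡ 155^2 = 24025 ≡ 246
s^4 ≡ 246^2 = 60516 ≡ 15
s^8 ≡ 15^2 = 225
s^16 ≡ 225^2 = 50625 ≡ 57
s^32 ≡ 57^2 = 3249 ≡ 239
s^64 ≡ 239^2 = 57121 ≡ 232
s^128 ≡ 232^2 = 53824 ≡ 246
157 = 128 + 16 + 8 + 4 + 1, so s^157 ≡ 246·57·225·15·155 ≡ 120 (mod 301)
120 = H, so the signature checks out.

valid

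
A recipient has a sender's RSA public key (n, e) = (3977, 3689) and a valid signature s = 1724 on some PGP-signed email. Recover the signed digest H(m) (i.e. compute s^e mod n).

Squares mod 3977: s^1≡1724, s^2≡1357, s^4≡98, s^8≡1650, s^16≡2232, s^32≡2620, s^64≡98, s^128≡1650, s^256≡2232, s^512≡2620, s^1024≡98, s^2048≡1650
3689 = 2048 + 1024 + 512 + 64 + 32 + 8 + 1, so s^3689 ≡ 1650·98·2620·98·2620·1650·1724 ≡ 1045 (mod 3977)

1045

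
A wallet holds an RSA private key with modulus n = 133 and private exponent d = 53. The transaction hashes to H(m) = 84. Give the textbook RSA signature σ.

Squares mod 133: (H(m))^1≡84, (H(m))^2≡7, (H(m))^4≡49, (H(m))^8≡7, (H(m))^16≡49, (H(m))^32≡7
53 = 32 + 16 + 4 + 1, so (H(m))^53 ≡ 7·49·49·84 ≡ 126 (mod 133)

126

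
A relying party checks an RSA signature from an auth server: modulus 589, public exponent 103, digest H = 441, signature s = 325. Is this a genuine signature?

Squares mod 589: s^1≡325, s^2≡194, s^4≡529, s^8≡66, s^16≡233, s^32≡101, s^64≡188
103 = 64 + 32 + 4 + 2 + 1, so s^103 ≡ 188·101·529·194·325 ≡ 554 (mod 589)
The recovered value 554 does not match the digest 441.

forged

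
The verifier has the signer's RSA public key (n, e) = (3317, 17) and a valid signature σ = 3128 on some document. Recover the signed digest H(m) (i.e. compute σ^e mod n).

2396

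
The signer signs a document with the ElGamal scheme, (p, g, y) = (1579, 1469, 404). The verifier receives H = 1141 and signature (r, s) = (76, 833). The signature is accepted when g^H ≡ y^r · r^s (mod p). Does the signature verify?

verifies

Left side g^H mod p:
1469^1141 mod 1579 = 1280
Right side y^r · r^s mod p:
404^76 mod 1579 = 669
76^833 mod 1579 = 68
669·68 = 45492 ≡ 1280 (mod 1579)
1280 ≡ 1280 (mod 1579), so the signature is genuine.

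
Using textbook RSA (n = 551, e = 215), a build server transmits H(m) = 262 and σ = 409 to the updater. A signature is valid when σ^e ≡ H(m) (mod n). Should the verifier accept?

σ^215 mod 551 = 192
192 ≠ 262, so verification fails.

reject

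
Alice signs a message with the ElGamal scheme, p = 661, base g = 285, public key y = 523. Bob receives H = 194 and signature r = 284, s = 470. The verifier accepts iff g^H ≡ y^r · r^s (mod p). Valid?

Left side g^H mod p:
285^194 mod 661 = 516
Right side y^r · r^s mod p:
523^284 mod 661 = 273
284^470 mod 661 = 60
273·60 = 16380 ≡ 516 (mod 661)
516 ≡ 516 (mod 661), so the signature is genuine.

yes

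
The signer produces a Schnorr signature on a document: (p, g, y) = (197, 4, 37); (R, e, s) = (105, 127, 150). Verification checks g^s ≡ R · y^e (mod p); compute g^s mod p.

133

4^2 = 16
4^4 ≡ 16^2 = 256 ≡ 59
4^8 ≡ 59^2 = 3481 ≡ 132
4^16 ≡ 132^2 = 17424 ≡ 88
4^32 ≡ 88^2 = 7744 ≡ 61
4^64 ≡ 61^2 = 3721 ≡ 175
4^128 ≡ 175^2 = 30625 ≡ 90
150 = 128 + 16 + 4 + 2, so 4^150 ≡ 90·88·59·16 ≡ 133 (mod 197)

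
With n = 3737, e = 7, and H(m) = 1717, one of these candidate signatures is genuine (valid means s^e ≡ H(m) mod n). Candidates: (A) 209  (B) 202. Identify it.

B

Candidate A: Squares mod 3737: 209^1≡209, 209^2≡2574, 209^4≡3512; 7 = 4 + 2 + 1, so 209^7 ≡ 3512·2574·209 ≡ 2817 (mod 3737)
Candidate B: Squares mod 3737: 202^1≡202, 202^2≡3434, 202^4≡2121; 7 = 4 + 2 + 1, so 202^7 ≡ 2121·3434·202 ≡ 1717 (mod 3737)
  → matches H(m) = 1717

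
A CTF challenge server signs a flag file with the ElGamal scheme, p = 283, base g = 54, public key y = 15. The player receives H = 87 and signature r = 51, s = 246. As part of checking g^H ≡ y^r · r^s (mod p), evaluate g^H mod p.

158

54^2 = 2916 ≡ 86
54^4 ≡ 86^2 = 7396 ≡ 38
54^8 ≡ 38^2 = 1444 ≡ 29
54^16 ≡ 29^2 = 841 ≡ 275
54^32 ≡ 275^2 = 75625 ≡ 64
54^64 ≡ 64^2 = 4096 ≡ 134
87 = 64 + 16 + 4 + 2 + 1, so 54^87 ≡ 134·275·38·86·54 ≡ 158 (mod 283)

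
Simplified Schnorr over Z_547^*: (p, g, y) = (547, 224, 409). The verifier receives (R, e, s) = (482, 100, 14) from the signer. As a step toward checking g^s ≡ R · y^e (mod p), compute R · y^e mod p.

375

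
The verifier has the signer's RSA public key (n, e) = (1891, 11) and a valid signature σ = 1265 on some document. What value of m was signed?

Squares mod 1891: σ^1≡1265, σ^2≡439, σ^4≡1730, σ^8≡1338
11 = 8 + 2 + 1, so σ^11 ≡ 1338·439·1265 ≡ 36 (mod 1891)

36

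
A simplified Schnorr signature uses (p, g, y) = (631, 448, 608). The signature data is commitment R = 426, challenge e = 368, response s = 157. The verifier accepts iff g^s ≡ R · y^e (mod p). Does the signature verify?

g^s mod p:
Squares mod 631: 448^1≡448, 448^2≡46, 448^4≡223, 448^8≡511, 448^16≡518, 448^32≡149, 448^64≡116, 448^128≡205
157 = 128 + 16 + 8 + 4 + 1, so 448^157 ≡ 205·518·511·223·448 ≡ 621 (mod 631)
R · y^e mod p:
Squares mod 631: 608^1≡608, 608^2≡529, 608^4≡308, 608^8≡214, 608^16≡364, 608^32≡617, 608^64≡196, 608^128≡556, 608^256≡577
368 = 256 + 64 + 32 + 16, so 608^368 ≡ 577·196·617·364 ≡ 77 (mod 631)
426·77 = 32802 ≡ 621 (mod 631)
621 ≡ 621 (mod 631); signature holds.

verifies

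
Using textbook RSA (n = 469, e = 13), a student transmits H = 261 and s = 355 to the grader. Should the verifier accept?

s^2 ≡ 355^2 = 126025 ≡ 333
s^4 ≡ 333^2 = 110889 ≡ 205
s^8 ≡ 205^2 = 42025 ≡ 284
13 = 8 + 4 + 1, so s^13 ≡ 284·205·355 ≡ 208 (mod 469)
The recovered value 208 does not match the digest 261.

reject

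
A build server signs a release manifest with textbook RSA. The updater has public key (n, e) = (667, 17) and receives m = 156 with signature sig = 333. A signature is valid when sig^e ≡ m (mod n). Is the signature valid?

invalid

sig^2 ≡ 333^2 = 110889 ≡ 167
sig^4 ≡ 167^2 = 27889 ≡ 542
sig^8 ≡ 542^2 = 293764 ≡ 284
sig^16 ≡ 284^2 = 80656 ≡ 616
17 = 16 + 1, so sig^17 ≡ 616·333 ≡ 359 (mod 667)
359 ≠ 156, so verification fails.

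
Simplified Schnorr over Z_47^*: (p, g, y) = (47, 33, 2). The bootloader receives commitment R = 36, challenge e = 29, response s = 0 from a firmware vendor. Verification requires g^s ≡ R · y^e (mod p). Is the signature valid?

valid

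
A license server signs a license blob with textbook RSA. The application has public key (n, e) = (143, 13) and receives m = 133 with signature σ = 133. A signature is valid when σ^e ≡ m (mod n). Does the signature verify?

verifies

σ^2 ≡ 133^2 = 17689 ≡ 100
σ^4 ≡ 100^2 = 10000 ≡ 133
σ^8 ≡ 133^2 = 17689 ≡ 100
13 = 8 + 4 + 1, so σ^13 ≡ 100·133·133 ≡ 133 (mod 143)
Since 133 equals the digest 133, verification succeeds.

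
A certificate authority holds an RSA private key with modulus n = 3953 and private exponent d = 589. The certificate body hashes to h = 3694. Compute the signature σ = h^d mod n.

Squares mod 3953: h^1≡3694, h^2≡3833, h^4≡2541, h^8≡1432, h^16≡2970, h^32≡1757, h^64≡3709, h^128≡241, h^256≡2739, h^512≡3280
589 = 512 + 64 + 8 + 4 + 1, so h^589 ≡ 3280·3709·1432·2541·3694 ≡ 399 (mod 3953)

399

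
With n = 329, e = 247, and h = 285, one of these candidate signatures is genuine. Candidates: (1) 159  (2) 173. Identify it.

1

Candidate 1: 159^2 = 25281 ≡ 277; 159^4 ≡ 277^2 = 76729 ≡ 72; 159^8 ≡ 72^2 = 5184 ≡ 249; 159^16 ≡ 249^2 = 62001 ≡ 149; 159^32 ≡ 149^2 = 22201 ≡ 158; 159^64 ≡ 158^2 = 24964 ≡ 289; 159^128 ≡ 289^2 = 83521 ≡ 284; 247 = 128 + 64 + 32 + 16 + 4 + 2 + 1, so 159^247 ≡ 284·289·158·149·72·277·159 ≡ 285 (mod 329)
  → matches h = 285
Candidate 2: 173^2 = 29929 ≡ 319; 173^4 ≡ 319^2 = 101761 ≡ 100; 173^8 ≡ 100^2 = 10000 ≡ 130; 173^16 ≡ 130^2 = 16900 ≡ 121; 173^32 ≡ 121^2 = 14641 ≡ 165; 173^64 ≡ 165^2 = 27225 ≡ 247; 173^128 ≡ 247^2 = 61009 ≡ 144; 247 = 128 + 64 + 32 + 16 + 4 + 2 + 1, so 173^247 ≡ 144·247·165·121·100·319·173 ≡ 159 (mod 329)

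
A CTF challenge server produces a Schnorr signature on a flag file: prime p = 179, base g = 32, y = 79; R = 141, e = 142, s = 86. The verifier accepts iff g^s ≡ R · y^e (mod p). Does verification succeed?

g^s mod p:
32^2 = 1024 ≡ 129
32^4 ≡ 129^2 = 16641 ≡ 173
32^8 ≡ 173^2 = 29929 ≡ 36
32^16 ≡ 36^2 = 1296 ≡ 43
32^32 ≡ 43^2 = 1849 ≡ 59
32^64 ≡ 59^2 = 3481 ≡ 80
86 = 64 + 16 + 4 + 2, so 32^86 ≡ 80·43·173·129 ≡ 65 (mod 179)
R · y^e mod p:
79^2 = 6241 ≡ 155
79^4 ≡ 155^2 = 24025 ≡ 39
79^8 ≡ 39^2 = 1521 ≡ 89
79^16 ≡ 89^2 = 7921 ≡ 45
79^32 ≡ 45^2 = 2025 ≡ 56
79^64 ≡ 56^2 = 3136 ≡ 93
79^128 ≡ 93^2 = 8649 ≡ 57
142 = 128 + 8 + 4 + 2, so 79^142 ≡ 57·89·39·155 ≡ 5 (mod 179)
141·5 = 705 ≡ 168 (mod 179)
65 ≠ 168; the check fails.

fails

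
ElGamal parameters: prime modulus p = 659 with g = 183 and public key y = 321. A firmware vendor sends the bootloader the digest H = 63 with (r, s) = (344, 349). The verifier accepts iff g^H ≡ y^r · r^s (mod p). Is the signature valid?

Left side g^H mod p:
Squares mod 659: 183^1≡183, 183^2≡539, 183^4≡561, 183^8≡378, 183^16≡540, 183^32≡322
63 = 32 + 16 + 8 + 4 + 2 + 1, so 183^63 ≡ 322·540·378·561·539·183 ≡ 635 (mod 659)
Right side y^r · r^s mod p:
Squares mod 659: 321^1≡321, 321^2≡237, 321^4≡154, 321^8≡651, 321^16≡64, 321^32≡142, 321^64≡394, 321^128≡371, 321^256≡569
344 = 256 + 64 + 16 + 8, so 321^344 ≡ 569·394·64·651 ≡ 70 (mod 659)
Squares mod 659: 344^1≡344, 344^2≡375, 344^4≡258, 344^8≡5, 344^16≡25, 344^32≡625, 344^64≡497, 344^128≡543, 344^256≡276
349 = 256 + 64 + 16 + 8 + 4 + 1, so 344^349 ≡ 276·497·25·5·258·344 ≡ 519 (mod 659)
70·519 = 36330 ≡ 85 (mod 659)
635 ≠ 85, so verification fails.

invalid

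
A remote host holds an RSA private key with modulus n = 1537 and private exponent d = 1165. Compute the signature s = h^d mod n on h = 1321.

558

h^2 ≡ 1321^2 = 1745041 ≡ 546
h^4 ≡ 546^2 = 298116 ≡ 1475
h^8 ≡ 1475^2 = 2175625 ≡ 770
h^16 ≡ 770^2 = 592900 ≡ 1155
h^32 ≡ 1155^2 = 1334025 ≡ 1446
h^64 ≡ 1446^2 = 2090916 ≡ 596
h^128 ≡ 596^2 = 355216 ≡ 169
h^256 ≡ 169^2 = 28561 ≡ 895
h^512 ≡ 895^2 = 801025 ≡ 248
h^1024 ≡ 248^2 = 61504 ≡ 24
1165 = 1024 + 128 + 8 + 4 + 1, so h^1165 ≡ 24·169·770·1475·1321 ≡ 558 (mod 1537)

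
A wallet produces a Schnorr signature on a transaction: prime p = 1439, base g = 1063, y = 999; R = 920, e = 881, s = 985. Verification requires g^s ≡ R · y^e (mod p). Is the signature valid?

valid

g^s mod p:
Squares mod 1439: 1063^1≡1063, 1063^2≡354, 1063^4≡123, 1063^8≡739, 1063^16≡740, 1063^32≡780, 1063^64≡1142, 1063^128≡430, 1063^256≡708, 1063^512≡492
985 = 512 + 256 + 128 + 64 + 16 + 8 + 1, so 1063^985 ≡ 492·708·430·1142·740·739·1063 ≡ 959 (mod 1439)
R · y^e mod p:
Squares mod 1439: 999^1≡999, 999^2≡774, 999^4≡452, 999^8≡1405, 999^16≡1156, 999^32≡944, 999^64≡395, 999^128≡613, 999^256≡190, 999^512≡125
881 = 512 + 256 + 64 + 32 + 16 + 1, so 999^881 ≡ 125·190·395·944·1156·999 ≡ 500 (mod 1439)
920·500 = 460000 ≡ 959 (mod 1439)
959 ≡ 959 (mod 1439); signature holds.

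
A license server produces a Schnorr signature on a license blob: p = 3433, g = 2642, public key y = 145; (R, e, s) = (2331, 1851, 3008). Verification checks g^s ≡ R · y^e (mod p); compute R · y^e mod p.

2722

145^1851 mod 3433 = 1524
R · y^e ≡ 2331·1524 = 3552444 ≡ 2722 (mod 3433)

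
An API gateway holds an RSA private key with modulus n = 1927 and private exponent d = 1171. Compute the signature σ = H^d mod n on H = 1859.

H^2 ≡ 1859^2 = 3455881 ≡ 770
H^4 ≡ 770^2 = 592900 ≡ 1311
H^8 ≡ 1311^2 = 1718721 ≡ 1764
H^16 ≡ 1764^2 = 3111696 ≡ 1518
H^32 ≡ 1518^2 = 2304324 ≡ 1559
H^64 ≡ 1559^2 = 2430481 ≡ 534
H^128 ≡ 534^2 = 285156 ≡ 1887
H^256 ≡ 1887^2 = 3560769 ≡ 1600
H^512 ≡ 1600^2 = 2560000 ≡ 944
H^1024 ≡ 944^2 = 891136 ≡ 862
1171 = 1024 + 128 + 16 + 2 + 1, so H^1171 ≡ 862·1887·1518·770·1859 ≡ 530 (mod 1927)

530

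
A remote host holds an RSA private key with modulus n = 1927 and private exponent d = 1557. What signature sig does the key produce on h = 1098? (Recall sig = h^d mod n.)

1426

Squares mod 1927: h^1≡1098, h^2≡1229, h^4≡1600, h^8≡944, h^16≡862, h^32≡1149, h^64≡206, h^128≡42, h^256≡1764, h^512≡1518, h^1024≡1559
1557 = 1024 + 512 + 16 + 4 + 1, so h^1557 ≡ 1559·1518·862·1600·1098 ≡ 1426 (mod 1927)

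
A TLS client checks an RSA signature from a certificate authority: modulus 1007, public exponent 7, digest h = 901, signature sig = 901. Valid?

yes

sig^2 ≡ 901^2 = 811801 ≡ 159
sig^4 ≡ 159^2 = 25281 ≡ 106
7 = 4 + 2 + 1, so sig^7 ≡ 106·159·901 ≡ 901 (mod 1007)
Since 901 equals the digest 901, verification succeeds.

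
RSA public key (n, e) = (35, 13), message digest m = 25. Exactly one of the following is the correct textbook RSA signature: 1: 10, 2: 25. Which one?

2

Candidate 1: 10^2 = 100 ≡ 30; 10^4 ≡ 30^2 = 900 ≡ 25; 10^8 ≡ 25^2 = 625 ≡ 30; 13 = 8 + 4 + 1, so 10^13 ≡ 30·25·10 ≡ 10 (mod 35)
Candidate 2: 25^2 = 625 ≡ 30; 25^4 ≡ 30^2 = 900 ≡ 25; 25^8 ≡ 25^2 = 625 ≡ 30; 13 = 8 + 4 + 1, so 25^13 ≡ 30·25·25 ≡ 25 (mod 35)
  → matches m = 25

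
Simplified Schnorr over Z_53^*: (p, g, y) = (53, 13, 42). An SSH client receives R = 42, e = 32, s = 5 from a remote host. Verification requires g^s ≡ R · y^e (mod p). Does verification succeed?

g^s mod p:
13^2 = 169 ≡ 10
13^4 ≡ 10^2 = 100 ≡ 47
5 = 4 + 1, so 13^5 ≡ 47·13 ≡ 28 (mod 53)
R · y^e mod p:
42^2 = 1764 ≡ 15
42^4 ≡ 15^2 = 225 ≡ 13
42^8 ≡ 13^2 = 169 ≡ 10
42^16 ≡ 10^2 = 100 ≡ 47
42^32 ≡ 47^2 = 2209 ≡ 36
42·36 = 1512 ≡ 28 (mod 53)
28 ≡ 28 (mod 53); signature holds.

passes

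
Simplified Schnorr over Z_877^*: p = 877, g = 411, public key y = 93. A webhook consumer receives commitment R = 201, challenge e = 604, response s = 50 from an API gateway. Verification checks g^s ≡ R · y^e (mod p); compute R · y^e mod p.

379

93^2 = 8649 ≡ 756
93^4 ≡ 756^2 = 571536 ≡ 609
93^8 ≡ 609^2 = 370881 ≡ 787
93^16 ≡ 787^2 = 619369 ≡ 207
93^32 ≡ 207^2 = 42849 ≡ 753
93^64 ≡ 753^2 = 567009 ≡ 467
93^128 ≡ 467^2 = 218089 ≡ 593
93^256 ≡ 593^2 = 351649 ≡ 849
93^512 ≡ 849^2 = 720801 ≡ 784
604 = 512 + 64 + 16 + 8 + 4, so 93^604 ≡ 784·467·207·787·609 ≡ 652 (mod 877)
R · y^e ≡ 201·652 = 131052 ≡ 379 (mod 877)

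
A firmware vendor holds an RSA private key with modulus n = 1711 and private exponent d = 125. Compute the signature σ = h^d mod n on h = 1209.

1031

Squares mod 1711: h^1≡1209, h^2≡487, h^4≡1051, h^8≡1006, h^16≡835, h^32≡848, h^64≡484
125 = 64 + 32 + 16 + 8 + 4 + 1, so h^125 ≡ 484·848·835·1006·1051·1209 ≡ 1031 (mod 1711)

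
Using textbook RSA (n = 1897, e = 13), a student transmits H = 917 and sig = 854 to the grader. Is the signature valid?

invalid

sig^2 ≡ 854^2 = 729316 ≡ 868
sig^4 ≡ 868^2 = 753424 ≡ 315
sig^8 ≡ 315^2 = 99225 ≡ 581
13 = 8 + 4 + 1, so sig^13 ≡ 581·315·854 ≡ 980 (mod 1897)
980 ≠ 917, so verification fails.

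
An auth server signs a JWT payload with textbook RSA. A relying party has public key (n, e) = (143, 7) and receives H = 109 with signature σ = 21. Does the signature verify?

verifies

σ^2 ≡ 21^2 = 441 ≡ 12
σ^4 ≡ 12^2 = 144 ≡ 1
7 = 4 + 2 + 1, so σ^7 ≡ 1·12·21 ≡ 109 (mod 143)
Since 109 equals the digest 109, verification succeeds.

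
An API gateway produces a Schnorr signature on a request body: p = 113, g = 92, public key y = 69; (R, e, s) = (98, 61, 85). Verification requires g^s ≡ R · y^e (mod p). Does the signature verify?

g^s mod p:
92^2 = 8464 ≡ 102
92^4 ≡ 102^2 = 10404 ≡ 8
92^8 ≡ 8^2 = 64
92^16 ≡ 64^2 = 4096 ≡ 28
92^32 ≡ 28^2 = 784 ≡ 106
92^64 ≡ 106^2 = 11236 ≡ 49
85 = 64 + 16 + 4 + 1, so 92^85 ≡ 49·28·8·92 ≡ 24 (mod 113)
R · y^e mod p:
69^2 = 4761 ≡ 15
69^4 ≡ 15^2 = 225 ≡ 112
69^8 ≡ 112^2 = 12544 ≡ 1
69^16 ≡ 1^2 = 1
69^32 ≡ 1^2 = 1
61 = 32 + 16 + 8 + 4 + 1, so 69^61 ≡ 1·1·1·112·69 ≡ 44 (mod 113)
98·44 = 4312 ≡ 18 (mod 113)
24 ≠ 18; the check fails.

does not verify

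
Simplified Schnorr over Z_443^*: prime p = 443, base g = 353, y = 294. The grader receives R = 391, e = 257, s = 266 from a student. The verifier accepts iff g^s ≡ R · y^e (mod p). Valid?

g^s mod p:
Squares mod 443: 353^1≡353, 353^2≡126, 353^4≡371, 353^8≡311, 353^16≡147, 353^32≡345, 353^64≡301, 353^128≡229, 353^256≡167
266 = 256 + 8 + 2, so 353^266 ≡ 167·311·126 ≡ 66 (mod 443)
R · y^e mod p:
Squares mod 443: 294^1≡294, 294^2≡51, 294^4≡386, 294^8≡148, 294^16≡197, 294^32≡268, 294^64≡58, 294^128≡263, 294^256≡61
257 = 256 + 1, so 294^257 ≡ 61·294 ≡ 214 (mod 443)
391·214 = 83674 ≡ 390 (mod 443)
66 ≠ 390; the check fails.

no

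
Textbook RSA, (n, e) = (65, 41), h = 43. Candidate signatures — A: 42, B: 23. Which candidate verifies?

B

Candidate A: 42^2 = 1764 ≡ 9; 42^4 ≡ 9^2 = 81 ≡ 16; 42^8 ≡ 16^2 = 256 ≡ 61; 42^16 ≡ 61^2 = 3721 ≡ 16; 42^32 ≡ 16^2 = 256 ≡ 61; 41 = 32 + 8 + 1, so 42^41 ≡ 61·61·42 ≡ 22 (mod 65)
Candidate B: 23^2 = 529 ≡ 9; 23^4 ≡ 9^2 = 81 ≡ 16; 23^8 ≡ 16^2 = 256 ≡ 61; 23^16 ≡ 61^2 = 3721 ≡ 16; 23^32 ≡ 16^2 = 256 ≡ 61; 41 = 32 + 8 + 1, so 23^41 ≡ 61·61·23 ≡ 43 (mod 65)
  → matches h = 43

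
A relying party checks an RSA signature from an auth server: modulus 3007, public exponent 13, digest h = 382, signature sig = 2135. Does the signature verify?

sig^2 ≡ 2135^2 = 4558225 ≡ 2620
sig^4 ≡ 2620^2 = 6864400 ≡ 2426
sig^8 ≡ 2426^2 = 5885476 ≡ 777
13 = 8 + 4 + 1, so sig^13 ≡ 777·2426·2135 ≡ 680 (mod 3007)
680 ≠ 382, so verification fails.

does not verify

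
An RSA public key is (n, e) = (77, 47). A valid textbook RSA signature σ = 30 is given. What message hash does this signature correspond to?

σ^2 ≡ 30^2 = 900 ≡ 53
σ^4 ≡ 53^2 = 2809 ≡ 37
σ^8 ≡ 37^2 = 1369 ≡ 60
σ^16 ≡ 60^2 = 3600 ≡ 58
σ^32 ≡ 58^2 = 3364 ≡ 53
47 = 32 + 8 + 4 + 2 + 1, so σ^47 ≡ 53·60·37·53·30 ≡ 46 (mod 77)

46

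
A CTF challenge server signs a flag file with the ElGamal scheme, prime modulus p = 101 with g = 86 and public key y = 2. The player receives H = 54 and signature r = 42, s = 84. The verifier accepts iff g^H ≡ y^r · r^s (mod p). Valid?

Left side g^H mod p:
Squares mod 101: 86^1≡86, 86^2≡23, 86^4≡24, 86^8≡71, 86^16≡92, 86^32≡81
54 = 32 + 16 + 4 + 2, so 86^54 ≡ 81·92·24·23 ≡ 77 (mod 101)
Right side y^r · r^s mod p:
Squares mod 101: 2^1≡2, 2^2≡4, 2^4≡16, 2^8≡54, 2^16≡88, 2^32≡68
42 = 32 + 8 + 2, so 2^42 ≡ 68·54·4 ≡ 43 (mod 101)
Squares mod 101: 42^1≡42, 42^2≡47, 42^4≡88, 42^8≡68, 42^16≡79, 42^32≡80, 42^64≡37
84 = 64 + 16 + 4, so 42^84 ≡ 37·79·88 ≡ 78 (mod 101)
43·78 = 3354 ≡ 21 (mod 101)
77 ≠ 21, so verification fails.

no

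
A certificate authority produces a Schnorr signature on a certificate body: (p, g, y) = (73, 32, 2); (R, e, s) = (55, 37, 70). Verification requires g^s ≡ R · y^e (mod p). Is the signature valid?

g^s mod p:
32^70 mod 73 = 37
R · y^e mod p:
2^37 mod 73 = 2
55·2 = 110 ≡ 37 (mod 73)
37 ≡ 37 (mod 73); signature holds.

valid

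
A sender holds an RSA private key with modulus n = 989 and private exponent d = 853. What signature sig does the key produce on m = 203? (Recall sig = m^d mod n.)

642

m^2 ≡ 203^2 = 41209 ≡ 660
m^4 ≡ 660^2 = 435600 ≡ 440
m^8 ≡ 440^2 = 193600 ≡ 745
m^16 ≡ 745^2 = 555025 ≡ 196
m^32 ≡ 196^2 = 38416 ≡ 834
m^64 ≡ 834^2 = 695556 ≡ 289
m^128 ≡ 289^2 = 83521 ≡ 445
m^256 ≡ 445^2 = 198025 ≡ 225
m^512 ≡ 225^2 = 50625 ≡ 186
853 = 512 + 256 + 64 + 16 + 4 + 1, so m^853 ≡ 186·225·289·196·440·203 ≡ 642 (mod 989)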